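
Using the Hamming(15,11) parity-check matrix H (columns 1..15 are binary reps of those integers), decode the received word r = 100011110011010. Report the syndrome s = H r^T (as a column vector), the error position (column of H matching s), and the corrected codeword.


s = (0, 1, 0, 0)^T, error position = 4, corrected codeword c = 100111110011010

Compute s = H r^T mod 2 one row at a time:
  s_1 = 1 + 0 + 0 + 1 + 1 + 0 + 1 + 0 = 4 ≡ 0 (mod 2).
  s_2 = 0 + 1 + 1 + 1 + 1 + 0 + 1 + 0 = 5 ≡ 1 (mod 2).
  s_3 = 0 + 0 + 1 + 1 + 0 + 1 + 1 + 0 = 4 ≡ 0 (mod 2).
  s_4 = 1 + 0 + 1 + 1 + 0 + 1 + 0 + 0 = 4 ≡ 0 (mod 2).
s = (0, 1, 0, 0)^T — this equals column 4 of H (binary 0100), so error is at position 4.
Correct: flip bit 4 of r = 100011110011010 to get c = 100111110011010.


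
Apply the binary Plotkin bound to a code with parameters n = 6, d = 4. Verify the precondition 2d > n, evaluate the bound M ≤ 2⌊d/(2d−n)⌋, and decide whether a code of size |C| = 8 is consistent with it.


Plotkin bound M ≤ 4; given |C| = 8 > bound (violated).

Check applicability: 2d = 8, n = 6.
2d − n = 2 > 0, so Plotkin applies.
Compute d/(2d−n) = 4/2 ≈ 2.0000.
⌊d/(2d−n)⌋ = 2.
Plotkin bound: M ≤ 2·2 = 4.
Given |C| = 8, check: VIOLATED.
This |C| is above the Plotkin bound, so no binary code with n = 6, d = 4 and 8 codewords exists.


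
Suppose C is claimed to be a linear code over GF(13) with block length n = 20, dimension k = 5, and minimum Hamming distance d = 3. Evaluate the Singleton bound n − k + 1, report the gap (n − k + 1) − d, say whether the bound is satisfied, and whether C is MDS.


Singleton RHS = n − k + 1 = 16, slack = 13, bound satisfied, not MDS.

Singleton bound: d ≤ n − k + 1.
Here n = 20, k = 5, so n − k + 1 = 16.
Given d = 3, check d ≤ 16: YES.
Slack = (n − k + 1) − d = 13.
The code is NOT MDS (slack = 13 > 0).
Description: the claimed parameters are [20, 5, 3]_13; such a code would be non-MDS.


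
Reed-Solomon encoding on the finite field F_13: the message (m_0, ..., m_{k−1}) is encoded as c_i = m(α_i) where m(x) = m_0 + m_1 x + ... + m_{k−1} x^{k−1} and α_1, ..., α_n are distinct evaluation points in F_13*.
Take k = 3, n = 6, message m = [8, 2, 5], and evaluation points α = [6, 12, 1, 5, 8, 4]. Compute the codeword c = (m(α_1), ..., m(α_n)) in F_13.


c = [5, 11, 2, 0, 6, 5]

Message polynomial: m(x) = 8 + 2·x + 5·x^2 (mod 13).
For each evaluation point α_i, compute m(α_i) mod 13:
  α_1 = 6: Horner steps 5 → 6 → 5, so m(6) = 5.
  α_2 = 12: Horner steps 5 → 10 → 11, so m(12) = 11.
  α_3 = 1: Horner steps 5 → 7 → 2, so m(1) = 2.
  α_4 = 5: Horner steps 5 → 1 → 0, so m(5) = 0.
  α_5 = 8: Horner steps 5 → 3 → 6, so m(8) = 6.
  α_6 = 4: Horner steps 5 → 9 → 5, so m(4) = 5.
Codeword c = [5, 11, 2, 0, 6, 5] ∈ F_13^6.


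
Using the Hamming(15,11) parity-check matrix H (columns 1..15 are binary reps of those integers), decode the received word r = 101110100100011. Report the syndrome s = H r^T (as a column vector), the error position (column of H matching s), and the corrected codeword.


s = (1, 1, 1, 1)^T, error position = 15, corrected codeword c = 101110100100010

Compute s = H r^T mod 2 one row at a time:
  s_1 = 0 + 0 + 1 + 0 + 0 + 0 + 1 + 1 = 3 ≡ 1 (mod 2).
  s_2 = 1 + 1 + 0 + 1 + 0 + 0 + 1 + 1 = 5 ≡ 1 (mod 2).
  s_3 = 0 + 1 + 0 + 1 + 1 + 0 + 1 + 1 = 5 ≡ 1 (mod 2).
  s_4 = 1 + 1 + 1 + 1 + 0 + 0 + 0 + 1 = 5 ≡ 1 (mod 2).
s = (1, 1, 1, 1)^T — this equals column 15 of H (binary 1111), so error is at position 15.
Correct: flip bit 15 of r = 101110100100011 to get c = 101110100100010.


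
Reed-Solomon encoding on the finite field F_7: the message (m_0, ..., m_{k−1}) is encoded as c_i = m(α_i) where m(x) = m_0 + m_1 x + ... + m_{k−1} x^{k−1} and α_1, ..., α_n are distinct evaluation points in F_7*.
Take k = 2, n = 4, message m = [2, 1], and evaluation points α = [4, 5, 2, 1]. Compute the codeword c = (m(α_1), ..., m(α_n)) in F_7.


c = [6, 0, 4, 3]

Message polynomial: m(x) = 2 + 1·x (mod 7).
For each evaluation point α_i, compute m(α_i) mod 7:
  α_1 = 4: Horner steps 1 → 6, so m(4) = 6.
  α_2 = 5: Horner steps 1 → 0, so m(5) = 0.
  α_3 = 2: Horner steps 1 → 4, so m(2) = 4.
  α_4 = 1: Horner steps 1 → 3, so m(1) = 3.
Codeword c = [6, 0, 4, 3] ∈ F_7^4.


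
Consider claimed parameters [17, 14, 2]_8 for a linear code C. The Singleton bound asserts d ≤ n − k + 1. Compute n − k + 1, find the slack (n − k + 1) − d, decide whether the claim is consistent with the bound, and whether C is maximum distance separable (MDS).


Singleton RHS = n − k + 1 = 4, slack = 2, bound satisfied, not MDS.

Singleton bound: d ≤ n − k + 1.
Here n = 17, k = 14, so n − k + 1 = 4.
Given d = 2, check d ≤ 4: YES.
Slack = (n − k + 1) − d = 2.
The code is NOT MDS (slack = 2 > 0).
Description: the claimed parameters are [17, 14, 2]_8; such a code would be non-MDS.


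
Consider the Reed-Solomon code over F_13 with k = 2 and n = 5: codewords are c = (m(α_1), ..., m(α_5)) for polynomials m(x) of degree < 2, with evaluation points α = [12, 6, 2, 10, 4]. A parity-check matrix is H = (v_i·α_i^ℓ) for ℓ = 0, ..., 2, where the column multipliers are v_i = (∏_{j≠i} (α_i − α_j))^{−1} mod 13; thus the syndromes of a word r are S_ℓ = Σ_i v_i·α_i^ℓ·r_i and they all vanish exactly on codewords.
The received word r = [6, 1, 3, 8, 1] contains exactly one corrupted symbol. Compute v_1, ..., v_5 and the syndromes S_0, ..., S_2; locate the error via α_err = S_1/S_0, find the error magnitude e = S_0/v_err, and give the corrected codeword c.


S = (8, 9, 2), error at position 2, error magnitude e = 2, c = [6, 12, 3, 8, 1].

Step 1: column multipliers v_i = (∏_{j≠i}(α_i − α_j))^{−1} mod 13.
  i = 1 (α = 12): (12−6)(12−2)(12−10)(12−4) = 6·10·2·8 = 960 ≡ 11, so v_1 = 11^{−1} = 6 (mod 13).
  i = 2 (α = 6): (6−12)(6−2)(6−10)(6−4) = (−6)·4·(−4)·2 = 192 ≡ 10, so v_2 = 10^{−1} = 4 (mod 13).
  i = 3 (α = 2): (2−12)(2−6)(2−10)(2−4) = (−10)·(−4)·(−8)·(−2) = 640 ≡ 3, so v_3 = 3^{−1} = 9 (mod 13).
  i = 4 (α = 10): (10−12)(10−6)(10−2)(10−4) = (−2)·4·8·6 = −384 ≡ 6, so v_4 = 6^{−1} = 11 (mod 13).
  i = 5 (α = 4): (4−12)(4−6)(4−2)(4−10) = (−8)·(−2)·2·(−6) = −192 ≡ 3, so v_5 = 3^{−1} = 9 (mod 13).
  v = [6, 4, 9, 11, 9].
Step 2: syndromes of r = [6, 1, 3, 8, 1] (all sums mod 13).
  S_0 = Σ v_i r_i = 6·6 + 4·1 + 9·3 + 11·8 + 9·1 = 164 ≡ 8.
  S_1 = Σ v_i α_i r_i = 6·12·6 + 4·6·1 + 9·2·3 + 11·10·8 + 9·4·1 = 1426 ≡ 9.
  α_i^2 mod 13 = [1, 10, 4, 9, 3].
  S_2 = Σ v_i α_i^2 r_i = 6·1·6 + 4·10·1 + 9·4·3 + 11·9·8 + 9·3·1 = 1003 ≡ 2.
  S = (8, 9, 2) ≠ 0, so r is not a codeword (an error is present).
Step 3: locate the error. For a single error e at position i, S_ℓ = v_i·e·α_i^ℓ, so α_err = S_1/S_0.
  S_0^{−1} = 8^{−1} = 5 (mod 13), so α_err = 9·5 = 45 ≡ 6 = α_2. Error position i = 2.
  Consistency check: S_2/S_1 = 2·3 = 6 ≡ 6 = α_err ✓ (single-error assumption holds).
Step 4: error magnitude e = S_0/v_2 = S_0·∏_{j≠2}(α_2 − α_j) = 8·10 = 80 ≡ 2 (mod 13).
Step 5: correct position 2: c_2 = r_2 − e = 1 − 2 ≡ 12 (mod 13). Hence c = [6, 12, 3, 8, 1].
  Check: interpolating c through the α_i gives m(x) = 5 + 12·x (degree < 2) with m(α_i) = c_i for every i, so c is indeed a codeword.


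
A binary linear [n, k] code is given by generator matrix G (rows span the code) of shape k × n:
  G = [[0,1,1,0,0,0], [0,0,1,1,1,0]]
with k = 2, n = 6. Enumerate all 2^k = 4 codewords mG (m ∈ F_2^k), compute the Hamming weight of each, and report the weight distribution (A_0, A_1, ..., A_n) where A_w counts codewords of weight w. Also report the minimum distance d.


Weight distribution: A_0 = 1, A_2 = 1, A_3 = 2. Minimum distance d = 2.

Enumerate all 2^2 = 4 messages m ∈ F_2^2.
For each, compute codeword c = mG in F_2^6, then tally its weight.
  m = 00 → c = 000000, weight = 0.
  m = 10 → c = 011000, weight = 2.
  m = 01 → c = 001110, weight = 3.
  m = 11 → c = 010110, weight = 3.
Tally weights:
  weight 0: 1 codewords.
  weight 2: 1 codewords.
  weight 3: 2 codewords.
Minimum distance d = smallest w > 0 with A_w > 0 = 2.
Sanity: Σ A_w = 4 = 2^2 = 4 ✓.


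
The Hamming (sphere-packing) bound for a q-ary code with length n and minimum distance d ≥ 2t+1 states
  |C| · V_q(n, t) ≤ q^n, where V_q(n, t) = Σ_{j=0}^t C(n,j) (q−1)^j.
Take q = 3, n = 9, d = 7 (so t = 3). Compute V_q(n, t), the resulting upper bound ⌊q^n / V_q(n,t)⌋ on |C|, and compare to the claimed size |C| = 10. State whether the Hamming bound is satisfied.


V_q(n, t) = 835, q^n = 19683, Hamming bound = 23, |C| = 10 ≤ bound (satisfied).

Step 1: Compute V_q(n, t) = Σ_{j=0}^3 C(n, j) (q−1)^j.
  j = 0: C(9,0)·(2)^0 = 1·1 = 1.
  j = 1: C(9,1)·(2)^1 = 9·2 = 18.
  j = 2: C(9,2)·(2)^2 = 36·4 = 144.
  j = 3: C(9,3)·(2)^3 = 84·8 = 672.
  V_q(n, t) = 1 + 18 + 144 + 672 = 835.
Step 2: q^n = 3^9 = 19683.
Step 3: Hamming bound ⌊q^n / V_q(n,t)⌋ = ⌊19683/835⌋ = 23.
Step 4: Compare |C| = 10 to 23: satisfied.
The claimed |C| lies below the Hamming bound.


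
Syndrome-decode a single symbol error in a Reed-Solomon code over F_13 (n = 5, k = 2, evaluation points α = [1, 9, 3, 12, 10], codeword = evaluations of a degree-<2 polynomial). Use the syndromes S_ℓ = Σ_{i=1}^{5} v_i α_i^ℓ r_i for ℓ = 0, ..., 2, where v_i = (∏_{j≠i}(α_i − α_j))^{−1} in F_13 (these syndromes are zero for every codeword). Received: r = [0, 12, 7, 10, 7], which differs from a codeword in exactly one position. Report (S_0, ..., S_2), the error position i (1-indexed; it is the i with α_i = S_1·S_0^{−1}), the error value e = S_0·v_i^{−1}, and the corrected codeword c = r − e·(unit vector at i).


S = (11, 7, 8), error at position 3, error magnitude e = 4, c = [0, 12, 3, 10, 7].

Step 1: column multipliers v_i = (∏_{j≠i}(α_i − α_j))^{−1} mod 13.
  i = 1 (α = 1): (1−9)(1−3)(1−12)(1−10) = (−8)·(−2)·(−11)·(−9) = 1584 ≡ 11, so v_1 = 11^{−1} = 6 (mod 13).
  i = 2 (α = 9): (9−1)(9−3)(9−12)(9−10) = 8·6·(−3)·(−1) = 144 ≡ 1, so v_2 = 1^{−1} = 1 (mod 13).
  i = 3 (α = 3): (3−1)(3−9)(3−12)(3−10) = 2·(−6)·(−9)·(−7) = −756 ≡ 11, so v_3 = 11^{−1} = 6 (mod 13).
  i = 4 (α = 12): (12−1)(12−9)(12−3)(12−10) = 11·3·9·2 = 594 ≡ 9, so v_4 = 9^{−1} = 3 (mod 13).
  i = 5 (α = 10): (10−1)(10−9)(10−3)(10−12) = 9·1·7·(−2) = −126 ≡ 4, so v_5 = 4^{−1} = 10 (mod 13).
  v = [6, 1, 6, 3, 10].
Step 2: syndromes of r = [0, 12, 7, 10, 7] (all sums mod 13).
  S_0 = Σ v_i r_i = 6·0 + 1·12 + 6·7 + 3·10 + 10·7 = 154 ≡ 11.
  S_1 = Σ v_i α_i r_i = 6·1·0 + 1·9·12 + 6·3·7 + 3·12·10 + 10·10·7 = 1294 ≡ 7.
  α_i^2 mod 13 = [1, 3, 9, 1, 9].
  S_2 = Σ v_i α_i^2 r_i = 6·1·0 + 1·3·12 + 6·9·7 + 3·1·10 + 10·9·7 = 1074 ≡ 8.
  S = (11, 7, 8) ≠ 0, so r is not a codeword (an error is present).
Step 3: locate the error. For a single error e at position i, S_ℓ = v_i·e·α_i^ℓ, so α_err = S_1/S_0.
  S_0^{−1} = 11^{−1} = 6 (mod 13), so α_err = 7·6 = 42 ≡ 3 = α_3. Error position i = 3.
  Consistency check: S_2/S_1 = 8·2 = 16 ≡ 3 = α_err ✓ (single-error assumption holds).
Step 4: error magnitude e = S_0/v_3 = S_0·∏_{j≠3}(α_3 − α_j) = 11·11 = 121 ≡ 4 (mod 13).
Step 5: correct position 3: c_3 = r_3 − e = 7 − 4 ≡ 3 (mod 13). Hence c = [0, 12, 3, 10, 7].
  Check: interpolating c through the α_i gives m(x) = 5 + 8·x (degree < 2) with m(α_i) = c_i for every i, so c is indeed a codeword.


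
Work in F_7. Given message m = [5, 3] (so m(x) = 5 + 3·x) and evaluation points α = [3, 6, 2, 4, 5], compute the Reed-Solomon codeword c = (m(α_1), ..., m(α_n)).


c = [0, 2, 4, 3, 6]

Message polynomial: m(x) = 5 + 3·x (mod 7).
For each evaluation point α_i, compute m(α_i) mod 7:
  α_1 = 3: Horner steps 3 → 0, so m(3) = 0.
  α_2 = 6: Horner steps 3 → 2, so m(6) = 2.
  α_3 = 2: Horner steps 3 → 4, so m(2) = 4.
  α_4 = 4: Horner steps 3 → 3, so m(4) = 3.
  α_5 = 5: Horner steps 3 → 6, so m(5) = 6.
Codeword c = [0, 2, 4, 3, 6] ∈ F_7^5.


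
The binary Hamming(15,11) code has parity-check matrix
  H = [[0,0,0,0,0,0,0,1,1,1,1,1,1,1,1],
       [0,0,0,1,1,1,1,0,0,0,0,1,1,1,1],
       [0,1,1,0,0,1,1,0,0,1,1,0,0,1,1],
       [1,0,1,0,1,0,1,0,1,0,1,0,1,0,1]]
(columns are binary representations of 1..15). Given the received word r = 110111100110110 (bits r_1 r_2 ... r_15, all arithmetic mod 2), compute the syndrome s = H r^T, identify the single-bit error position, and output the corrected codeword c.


s = (0, 0, 0, 1)^T, error position = 1, corrected codeword c = 010111100110110

Compute s = H r^T mod 2 one row at a time:
  s_1 = 0 + 0 + 1 + 1 + 0 + 1 + 1 + 0 = 4 ≡ 0 (mod 2).
  s_2 = 1 + 1 + 1 + 1 + 0 + 1 + 1 + 0 = 6 ≡ 0 (mod 2).
  s_3 = 1 + 0 + 1 + 1 + 1 + 1 + 1 + 0 = 6 ≡ 0 (mod 2).
  s_4 = 1 + 0 + 1 + 1 + 0 + 1 + 1 + 0 = 5 ≡ 1 (mod 2).
s = (0, 0, 0, 1)^T — this equals column 1 of H (binary 0001), so error is at position 1.
Correct: flip bit 1 of r = 110111100110110 to get c = 010111100110110.


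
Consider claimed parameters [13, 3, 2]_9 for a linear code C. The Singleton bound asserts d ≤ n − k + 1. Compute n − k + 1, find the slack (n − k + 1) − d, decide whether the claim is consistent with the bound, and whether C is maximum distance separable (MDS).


Singleton RHS = n − k + 1 = 11, slack = 9, bound satisfied, not MDS.

Singleton bound: d ≤ n − k + 1.
Here n = 13, k = 3, so n − k + 1 = 11.
Given d = 2, check d ≤ 11: YES.
Slack = (n − k + 1) − d = 9.
The code is NOT MDS (slack = 9 > 0).
Description: the claimed parameters are [13, 3, 2]_9; such a code would be non-MDS.


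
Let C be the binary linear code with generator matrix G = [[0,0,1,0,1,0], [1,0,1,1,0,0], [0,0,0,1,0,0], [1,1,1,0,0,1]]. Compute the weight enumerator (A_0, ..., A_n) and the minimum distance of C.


Weight distribution: A_0 = 1, A_1 = 1, A_2 = 4, A_3 = 4, A_4 = 3, A_5 = 3. Minimum distance d = 1.

Enumerate all 2^4 = 16 messages m ∈ F_2^4.
For each, compute codeword c = mG in F_2^6, then tally its weight.
  m = 0000 → c = 000000, weight = 0.
  m = 1000 → c = 001010, weight = 2.
  m = 0100 → c = 101100, weight = 3.
  m = 1100 → c = 100110, weight = 3.
  m = 0010 → c = 000100, weight = 1.
  m = 1010 → c = 001110, weight = 3.
  m = 0110 → c = 101000, weight = 2.
  m = 1110 → c = 100010, weight = 2.
  m = 0001 → c = 111001, weight = 4.
  m = 1001 → c = 110011, weight = 4.
  m = 0101 → c = 010101, weight = 3.
  m = 1101 → c = 011111, weight = 5.
  m = 0011 → c = 111101, weight = 5.
  m = 1011 → c = 110111, weight = 5.
  m = 0111 → c = 010001, weight = 2.
  m = 1111 → c = 011011, weight = 4.
Tally weights:
  weight 0: 1 codewords.
  weight 1: 1 codewords.
  weight 2: 4 codewords.
  weight 3: 4 codewords.
  weight 4: 3 codewords.
  weight 5: 3 codewords.
Minimum distance d = smallest w > 0 with A_w > 0 = 1.
Sanity: Σ A_w = 16 = 2^4 = 16 ✓.


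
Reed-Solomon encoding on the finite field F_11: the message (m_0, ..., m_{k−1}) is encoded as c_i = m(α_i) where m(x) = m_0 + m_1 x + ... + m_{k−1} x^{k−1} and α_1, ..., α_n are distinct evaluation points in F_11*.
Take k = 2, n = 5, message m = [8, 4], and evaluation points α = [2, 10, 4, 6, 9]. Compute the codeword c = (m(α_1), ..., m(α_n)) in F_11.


c = [5, 4, 2, 10, 0]

Message polynomial: m(x) = 8 + 4·x (mod 11).
For each evaluation point α_i, compute m(α_i) mod 11:
  α_1 = 2: Horner steps 4 → 5, so m(2) = 5.
  α_2 = 10: Horner steps 4 → 4, so m(10) = 4.
  α_3 = 4: Horner steps 4 → 2, so m(4) = 2.
  α_4 = 6: Horner steps 4 → 10, so m(6) = 10.
  α_5 = 9: Horner steps 4 → 0, so m(9) = 0.
Codeword c = [5, 4, 2, 10, 0] ∈ F_11^5.


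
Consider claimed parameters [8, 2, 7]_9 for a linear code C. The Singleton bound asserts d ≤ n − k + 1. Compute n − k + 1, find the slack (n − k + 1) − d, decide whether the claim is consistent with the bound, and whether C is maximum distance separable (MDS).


Singleton RHS = n − k + 1 = 7, slack = 0, bound satisfied, MDS.

Singleton bound: d ≤ n − k + 1.
Here n = 8, k = 2, so n − k + 1 = 7.
Given d = 7, check d ≤ 7: YES.
Slack = (n − k + 1) − d = 0.
The code is MDS (slack = 0).
Description: the claimed parameters are [8, 2, 7]_9; such a code would be MDS (meets Singleton bound).


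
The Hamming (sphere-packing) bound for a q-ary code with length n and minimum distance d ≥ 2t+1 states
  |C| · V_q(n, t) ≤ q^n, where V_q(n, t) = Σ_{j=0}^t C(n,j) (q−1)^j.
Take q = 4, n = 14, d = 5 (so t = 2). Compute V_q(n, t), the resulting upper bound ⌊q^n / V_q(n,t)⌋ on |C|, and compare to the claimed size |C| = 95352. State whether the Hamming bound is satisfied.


V_q(n, t) = 862, q^n = 268435456, Hamming bound = 311410, |C| = 95352 ≤ bound (satisfied).

Step 1: Compute V_q(n, t) = Σ_{j=0}^2 C(n, j) (q−1)^j.
  j = 0: C(14,0)·(3)^0 = 1·1 = 1.
  j = 1: C(14,1)·(3)^1 = 14·3 = 42.
  j = 2: C(14,2)·(3)^2 = 91·9 = 819.
  V_q(n, t) = 1 + 42 + 819 = 862.
Step 2: q^n = 4^14 = 268435456.
Step 3: Hamming bound ⌊q^n / V_q(n,t)⌋ = ⌊268435456/862⌋ = 311410.
Step 4: Compare |C| = 95352 to 311410: satisfied.
The claimed |C| lies below the Hamming bound.


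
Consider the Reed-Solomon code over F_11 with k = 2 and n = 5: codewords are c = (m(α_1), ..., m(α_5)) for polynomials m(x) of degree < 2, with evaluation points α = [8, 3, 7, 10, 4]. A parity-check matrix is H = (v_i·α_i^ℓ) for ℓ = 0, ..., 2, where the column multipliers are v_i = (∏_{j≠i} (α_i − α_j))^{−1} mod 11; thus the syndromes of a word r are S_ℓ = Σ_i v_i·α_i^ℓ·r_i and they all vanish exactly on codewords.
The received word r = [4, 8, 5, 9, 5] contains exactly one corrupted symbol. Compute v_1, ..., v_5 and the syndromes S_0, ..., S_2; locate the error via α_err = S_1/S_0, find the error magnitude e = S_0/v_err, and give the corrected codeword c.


S = (3, 10, 4), error at position 3, error magnitude e = 9, c = [4, 8, 7, 9, 5].

Step 1: column multipliers v_i = (∏_{j≠i}(α_i − α_j))^{−1} mod 11.
  i = 1 (α = 8): (8−3)(8−7)(8−10)(8−4) = 5·1·(−2)·4 = −40 ≡ 4, so v_1 = 4^{−1} = 3 (mod 11).
  i = 2 (α = 3): (3−8)(3−7)(3−10)(3−4) = (−5)·(−4)·(−7)·(−1) = 140 ≡ 8, so v_2 = 8^{−1} = 7 (mod 11).
  i = 3 (α = 7): (7−8)(7−3)(7−10)(7−4) = (−1)·4·(−3)·3 = 36 ≡ 3, so v_3 = 3^{−1} = 4 (mod 11).
  i = 4 (α = 10): (10−8)(10−3)(10−7)(10−4) = 2·7·3·6 = 252 ≡ 10, so v_4 = 10^{−1} = 10 (mod 11).
  i = 5 (α = 4): (4−8)(4−3)(4−7)(4−10) = (−4)·1·(−3)·(−6) = −72 ≡ 5, so v_5 = 5^{−1} = 9 (mod 11).
  v = [3, 7, 4, 10, 9].
Step 2: syndromes of r = [4, 8, 5, 9, 5] (all sums mod 11).
  S_0 = Σ v_i r_i = 3·4 + 7·8 + 4·5 + 10·9 + 9·5 = 223 ≡ 3.
  S_1 = Σ v_i α_i r_i = 3·8·4 + 7·3·8 + 4·7·5 + 10·10·9 + 9·4·5 = 1484 ≡ 10.
  α_i^2 mod 11 = [9, 9, 5, 1, 5].
  S_2 = Σ v_i α_i^2 r_i = 3·9·4 + 7·9·8 + 4·5·5 + 10·1·9 + 9·5·5 = 1027 ≡ 4.
  S = (3, 10, 4) ≠ 0, so r is not a codeword (an error is present).
Step 3: locate the error. For a single error e at position i, S_ℓ = v_i·e·α_i^ℓ, so α_err = S_1/S_0.
  S_0^{−1} = 3^{−1} = 4 (mod 11), so α_err = 10·4 = 40 ≡ 7 = α_3. Error position i = 3.
  Consistency check: S_2/S_1 = 4·10 = 40 ≡ 7 = α_err ✓ (single-error assumption holds).
Step 4: error magnitude e = S_0/v_3 = S_0·∏_{j≠3}(α_3 − α_j) = 3·3 = 9 ≡ 9 (mod 11).
Step 5: correct position 3: c_3 = r_3 − e = 5 − 9 ≡ 7 (mod 11). Hence c = [4, 8, 7, 9, 5].
  Check: interpolating c through the α_i gives m(x) = 6 + 8·x (degree < 2) with m(α_i) = c_i for every i, so c is indeed a codeword.


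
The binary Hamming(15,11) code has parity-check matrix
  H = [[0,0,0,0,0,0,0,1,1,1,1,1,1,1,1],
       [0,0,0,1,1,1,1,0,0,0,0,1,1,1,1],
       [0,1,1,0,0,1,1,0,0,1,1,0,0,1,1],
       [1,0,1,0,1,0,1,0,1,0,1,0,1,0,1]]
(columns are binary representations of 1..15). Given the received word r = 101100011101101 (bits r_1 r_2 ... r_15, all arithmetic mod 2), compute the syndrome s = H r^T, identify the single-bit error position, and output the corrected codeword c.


s = (0, 0, 1, 1)^T, error position = 3, corrected codeword c = 100100011101101

Compute s = H r^T mod 2 one row at a time:
  s_1 = 1 + 1 + 1 + 0 + 1 + 1 + 0 + 1 = 6 ≡ 0 (mod 2).
  s_2 = 1 + 0 + 0 + 0 + 1 + 1 + 0 + 1 = 4 ≡ 0 (mod 2).
  s_3 = 0 + 1 + 0 + 0 + 1 + 0 + 0 + 1 = 3 ≡ 1 (mod 2).
  s_4 = 1 + 1 + 0 + 0 + 1 + 0 + 1 + 1 = 5 ≡ 1 (mod 2).
s = (0, 0, 1, 1)^T — this equals column 3 of H (binary 0011), so error is at position 3.
Correct: flip bit 3 of r = 101100011101101 to get c = 100100011101101.


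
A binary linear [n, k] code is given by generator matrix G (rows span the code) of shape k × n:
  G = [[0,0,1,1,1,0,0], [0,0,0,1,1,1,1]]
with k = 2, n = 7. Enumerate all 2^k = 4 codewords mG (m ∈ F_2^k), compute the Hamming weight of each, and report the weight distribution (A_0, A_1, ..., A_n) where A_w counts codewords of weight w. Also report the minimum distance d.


Weight distribution: A_0 = 1, A_3 = 2, A_4 = 1. Minimum distance d = 3.

Enumerate all 2^2 = 4 messages m ∈ F_2^2.
For each, compute codeword c = mG in F_2^7, then tally its weight.
  m = 00 → c = 0000000, weight = 0.
  m = 10 → c = 0011100, weight = 3.
  m = 01 → c = 0001111, weight = 4.
  m = 11 → c = 0010011, weight = 3.
Tally weights:
  weight 0: 1 codewords.
  weight 3: 2 codewords.
  weight 4: 1 codewords.
Minimum distance d = smallest w > 0 with A_w > 0 = 3.
Sanity: Σ A_w = 4 = 2^2 = 4 ✓.


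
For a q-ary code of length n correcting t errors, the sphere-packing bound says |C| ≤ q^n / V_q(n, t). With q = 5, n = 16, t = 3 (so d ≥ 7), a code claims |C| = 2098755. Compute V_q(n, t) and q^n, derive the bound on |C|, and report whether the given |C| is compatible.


V_q(n, t) = 37825, q^n = 152587890625, Hamming bound = 4034048, |C| = 2098755 ≤ bound (satisfied).

Step 1: Compute V_q(n, t) = Σ_{j=0}^3 C(n, j) (q−1)^j.
  j = 0: C(16,0)·(4)^0 = 1·1 = 1.
  j = 1: C(16,1)·(4)^1 = 16·4 = 64.
  j = 2: C(16,2)·(4)^2 = 120·16 = 1920.
  j = 3: C(16,3)·(4)^3 = 560·64 = 35840.
  V_q(n, t) = 1 + 64 + 1920 + 35840 = 37825.
Step 2: q^n = 5^16 = 152587890625.
Step 3: Hamming bound ⌊q^n / V_q(n,t)⌋ = ⌊152587890625/37825⌋ = 4034048.
Step 4: Compare |C| = 2098755 to 4034048: satisfied.
The claimed |C| lies below the Hamming bound.


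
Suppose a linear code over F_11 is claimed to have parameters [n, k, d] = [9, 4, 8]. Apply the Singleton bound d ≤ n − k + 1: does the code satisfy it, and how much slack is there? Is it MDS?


Singleton RHS = n − k + 1 = 6, slack = -2, bound violated (no such code; not MDS).

Singleton bound: d ≤ n − k + 1.
Here n = 9, k = 4, so n − k + 1 = 6.
Given d = 8, check d ≤ 6: NO.
Slack = (n − k + 1) − d = -2.
The slack is negative: d = 8 exceeds n − k + 1 = 6 by 2, so the Singleton bound is violated and no linear [9, 4, 8]_11 code can exist. In particular it is not MDS (MDS requires d = n − k + 1 exactly).
Description: the claimed parameters are [9, 4, 8]_11; such a code would be impossible (violates the Singleton bound).


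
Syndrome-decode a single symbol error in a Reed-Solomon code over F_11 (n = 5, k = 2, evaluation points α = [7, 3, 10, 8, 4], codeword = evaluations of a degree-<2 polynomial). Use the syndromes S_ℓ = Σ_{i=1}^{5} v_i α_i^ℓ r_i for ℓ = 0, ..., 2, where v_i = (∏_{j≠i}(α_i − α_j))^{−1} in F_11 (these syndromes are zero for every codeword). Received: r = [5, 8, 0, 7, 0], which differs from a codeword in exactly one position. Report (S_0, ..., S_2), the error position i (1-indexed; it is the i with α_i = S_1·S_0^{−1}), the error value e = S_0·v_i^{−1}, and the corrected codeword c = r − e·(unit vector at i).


S = (9, 3, 1), error at position 5, error magnitude e = 1, c = [5, 8, 0, 7, 10].

Step 1: column multipliers v_i = (∏_{j≠i}(α_i − α_j))^{−1} mod 11.
  i = 1 (α = 7): (7−3)(7−10)(7−8)(7−4) = 4·(−3)·(−1)·3 = 36 ≡ 3, so v_1 = 3^{−1} = 4 (mod 11).
  i = 2 (α = 3): (3−7)(3−10)(3−8)(3−4) = (−4)·(−7)·(−5)·(−1) = 140 ≡ 8, so v_2 = 8^{−1} = 7 (mod 11).
  i = 3 (α = 10): (10−7)(10−3)(10−8)(10−4) = 3·7·2·6 = 252 ≡ 10, so v_3 = 10^{−1} = 10 (mod 11).
  i = 4 (α = 8): (8−7)(8−3)(8−10)(8−4) = 1·5·(−2)·4 = −40 ≡ 4, so v_4 = 4^{−1} = 3 (mod 11).
  i = 5 (α = 4): (4−7)(4−3)(4−10)(4−8) = (−3)·1·(−6)·(−4) = −72 ≡ 5, so v_5 = 5^{−1} = 9 (mod 11).
  v = [4, 7, 10, 3, 9].
Step 2: syndromes of r = [5, 8, 0, 7, 0] (all sums mod 11).
  S_0 = Σ v_i r_i = 4·5 + 7·8 + 10·0 + 3·7 + 9·0 = 97 ≡ 9.
  S_1 = Σ v_i α_i r_i = 4·7·5 + 7·3·8 + 10·10·0 + 3·8·7 + 9·4·0 = 476 ≡ 3.
  α_i^2 mod 11 = [5, 9, 1, 9, 5].
  S_2 = Σ v_i α_i^2 r_i = 4·5·5 + 7·9·8 + 10·1·0 + 3·9·7 + 9·5·0 = 793 ≡ 1.
  S = (9, 3, 1) ≠ 0, so r is not a codeword (an error is present).
Step 3: locate the error. For a single error e at position i, S_ℓ = v_i·e·α_i^ℓ, so α_err = S_1/S_0.
  S_0^{−1} = 9^{−1} = 5 (mod 11), so α_err = 3·5 = 15 ≡ 4 = α_5. Error position i = 5.
  Consistency check: S_2/S_1 = 1·4 = 4 ≡ 4 = α_err ✓ (single-error assumption holds).
Step 4: error magnitude e = S_0/v_5 = S_0·∏_{j≠5}(α_5 − α_j) = 9·5 = 45 ≡ 1 (mod 11).
Step 5: correct position 5: c_5 = r_5 − e = 0 − 1 ≡ 10 (mod 11). Hence c = [5, 8, 0, 7, 10].
  Check: interpolating c through the α_i gives m(x) = 2 + 2·x (degree < 2) with m(α_i) = c_i for every i, so c is indeed a codeword.


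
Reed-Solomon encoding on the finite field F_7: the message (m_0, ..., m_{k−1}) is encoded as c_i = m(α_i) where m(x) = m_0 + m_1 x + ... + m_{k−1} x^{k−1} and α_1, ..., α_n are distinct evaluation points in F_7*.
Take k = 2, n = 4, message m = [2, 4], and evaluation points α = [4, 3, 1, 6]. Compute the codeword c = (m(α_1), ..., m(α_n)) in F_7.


c = [4, 0, 6, 5]

Message polynomial: m(x) = 2 + 4·x (mod 7).
For each evaluation point α_i, compute m(α_i) mod 7:
  α_1 = 4: Horner steps 4 → 4, so m(4) = 4.
  α_2 = 3: Horner steps 4 → 0, so m(3) = 0.
  α_3 = 1: Horner steps 4 → 6, so m(1) = 6.
  α_4 = 6: Horner steps 4 → 5, so m(6) = 5.
Codeword c = [4, 0, 6, 5] ∈ F_7^4.


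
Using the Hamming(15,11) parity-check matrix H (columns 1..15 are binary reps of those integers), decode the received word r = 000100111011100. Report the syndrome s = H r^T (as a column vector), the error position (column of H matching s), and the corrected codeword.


s = (1, 0, 0, 0)^T, error position = 8, corrected codeword c = 000100101011100

Compute s = H r^T mod 2 one row at a time:
  s_1 = 1 + 1 + 0 + 1 + 1 + 1 + 0 + 0 = 5 ≡ 1 (mod 2).
  s_2 = 1 + 0 + 0 + 1 + 1 + 1 + 0 + 0 = 4 ≡ 0 (mod 2).
  s_3 = 0 + 0 + 0 + 1 + 0 + 1 + 0 + 0 = 2 ≡ 0 (mod 2).
  s_4 = 0 + 0 + 0 + 1 + 1 + 1 + 1 + 0 = 4 ≡ 0 (mod 2).
s = (1, 0, 0, 0)^T — this equals column 8 of H (binary 1000), so error is at position 8.
Correct: flip bit 8 of r = 000100111011100 to get c = 000100101011100.


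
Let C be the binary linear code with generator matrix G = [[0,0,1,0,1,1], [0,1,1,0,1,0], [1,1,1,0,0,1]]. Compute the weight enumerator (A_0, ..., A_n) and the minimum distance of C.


Weight distribution: A_0 = 1, A_2 = 2, A_3 = 4, A_4 = 1. Minimum distance d = 2.

Enumerate all 2^3 = 8 messages m ∈ F_2^3.
For each, compute codeword c = mG in F_2^6, then tally its weight.
  m = 000 → c = 000000, weight = 0.
  m = 100 → c = 001011, weight = 3.
  m = 010 → c = 011010, weight = 3.
  m = 110 → c = 010001, weight = 2.
  m = 001 → c = 111001, weight = 4.
  m = 101 → c = 110010, weight = 3.
  m = 011 → c = 100011, weight = 3.
  m = 111 → c = 101000, weight = 2.
Tally weights:
  weight 0: 1 codewords.
  weight 2: 2 codewords.
  weight 3: 4 codewords.
  weight 4: 1 codewords.
Minimum distance d = smallest w > 0 with A_w > 0 = 2.
Sanity: Σ A_w = 8 = 2^3 = 8 ✓.


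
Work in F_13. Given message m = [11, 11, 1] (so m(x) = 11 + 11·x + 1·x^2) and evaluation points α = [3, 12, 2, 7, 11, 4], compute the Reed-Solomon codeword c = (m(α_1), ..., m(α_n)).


c = [1, 1, 11, 7, 6, 6]

Message polynomial: m(x) = 11 + 11·x + 1·x^2 (mod 13).
For each evaluation point α_i, compute m(α_i) mod 13:
  α_1 = 3: Horner steps 1 → 1 → 1, so m(3) = 1.
  α_2 = 12: Horner steps 1 → 10 → 1, so m(12) = 1.
  α_3 = 2: Horner steps 1 → 0 → 11, so m(2) = 11.
  α_4 = 7: Horner steps 1 → 5 → 7, so m(7) = 7.
  α_5 = 11: Horner steps 1 → 9 → 6, so m(11) = 6.
  α_6 = 4: Horner steps 1 → 2 → 6, so m(4) = 6.
Codeword c = [1, 1, 11, 7, 6, 6] ∈ F_13^6.


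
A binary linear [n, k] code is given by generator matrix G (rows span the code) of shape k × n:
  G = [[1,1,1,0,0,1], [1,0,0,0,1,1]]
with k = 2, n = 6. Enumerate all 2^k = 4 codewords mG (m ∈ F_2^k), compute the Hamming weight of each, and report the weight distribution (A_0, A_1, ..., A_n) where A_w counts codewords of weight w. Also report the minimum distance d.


Weight distribution: A_0 = 1, A_3 = 2, A_4 = 1. Minimum distance d = 3.

Enumerate all 2^2 = 4 messages m ∈ F_2^2.
For each, compute codeword c = mG in F_2^6, then tally its weight.
  m = 00 → c = 000000, weight = 0.
  m = 10 → c = 111001, weight = 4.
  m = 01 → c = 100011, weight = 3.
  m = 11 → c = 011010, weight = 3.
Tally weights:
  weight 0: 1 codewords.
  weight 3: 2 codewords.
  weight 4: 1 codewords.
Minimum distance d = smallest w > 0 with A_w > 0 = 3.
Sanity: Σ A_w = 4 = 2^2 = 4 ✓.


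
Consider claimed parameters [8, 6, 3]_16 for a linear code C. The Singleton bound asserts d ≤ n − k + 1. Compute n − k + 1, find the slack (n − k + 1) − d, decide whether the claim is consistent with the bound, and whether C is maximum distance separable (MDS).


Singleton RHS = n − k + 1 = 3, slack = 0, bound satisfied, MDS.

Singleton bound: d ≤ n − k + 1.
Here n = 8, k = 6, so n − k + 1 = 3.
Given d = 3, check d ≤ 3: YES.
Slack = (n − k + 1) − d = 0.
The code is MDS (slack = 0).
Description: the claimed parameters are [8, 6, 3]_16; such a code would be MDS (meets Singleton bound).


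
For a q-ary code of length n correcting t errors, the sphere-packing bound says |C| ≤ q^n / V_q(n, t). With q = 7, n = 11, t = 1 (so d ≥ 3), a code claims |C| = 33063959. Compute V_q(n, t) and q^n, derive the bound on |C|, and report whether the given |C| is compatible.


V_q(n, t) = 67, q^n = 1977326743, Hamming bound = 29512339, |C| = 33063959 > bound (violated).

Step 1: Compute V_q(n, t) = Σ_{j=0}^1 C(n, j) (q−1)^j.
  j = 0: C(11,0)·(6)^0 = 1·1 = 1.
  j = 1: C(11,1)·(6)^1 = 11·6 = 66.
  V_q(n, t) = 1 + 66 = 67.
Step 2: q^n = 7^11 = 1977326743.
Step 3: Hamming bound ⌊q^n / V_q(n,t)⌋ = ⌊1977326743/67⌋ = 29512339.
Step 4: Compare |C| = 33063959 to 29512339: violated.
The claimed |C| lies above the Hamming bound, so no 7-ary code of length 11 with d ≥ 3 can have 33063959 codewords.


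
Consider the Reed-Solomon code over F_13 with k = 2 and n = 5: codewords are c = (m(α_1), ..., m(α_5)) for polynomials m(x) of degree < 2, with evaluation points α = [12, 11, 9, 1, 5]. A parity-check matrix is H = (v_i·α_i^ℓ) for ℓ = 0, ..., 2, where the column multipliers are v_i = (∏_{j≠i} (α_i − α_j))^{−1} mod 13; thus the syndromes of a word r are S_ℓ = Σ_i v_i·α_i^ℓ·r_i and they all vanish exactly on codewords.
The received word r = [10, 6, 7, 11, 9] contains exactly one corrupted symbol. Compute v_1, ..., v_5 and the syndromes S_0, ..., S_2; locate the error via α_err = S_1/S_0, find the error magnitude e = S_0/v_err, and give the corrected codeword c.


S = (5, 8, 5), error at position 1, error magnitude e = 11, c = [12, 6, 7, 11, 9].

Step 1: column multipliers v_i = (∏_{j≠i}(α_i − α_j))^{−1} mod 13.
  i = 1 (α = 12): (12−11)(12−9)(12−1)(12−5) = 1·3·11·7 = 231 ≡ 10, so v_1 = 10^{−1} = 4 (mod 13).
  i = 2 (α = 11): (11−12)(11−9)(11−1)(11−5) = (−1)·2·10·6 = −120 ≡ 10, so v_2 = 10^{−1} = 4 (mod 13).
  i = 3 (α = 9): (9−12)(9−11)(9−1)(9−5) = (−3)·(−2)·8·4 = 192 ≡ 10, so v_3 = 10^{−1} = 4 (mod 13).
  i = 4 (α = 1): (1−12)(1−11)(1−9)(1−5) = (−11)·(−10)·(−8)·(−4) = 3520 ≡ 10, so v_4 = 10^{−1} = 4 (mod 13).
  i = 5 (α = 5): (5−12)(5−11)(5−9)(5−1) = (−7)·(−6)·(−4)·4 = −672 ≡ 4, so v_5 = 4^{−1} = 10 (mod 13).
  v = [4, 4, 4, 4, 10].
Step 2: syndromes of r = [10, 6, 7, 11, 9] (all sums mod 13).
  S_0 = Σ v_i r_i = 4·10 + 4·6 + 4·7 + 4·11 + 10·9 = 226 ≡ 5.
  S_1 = Σ v_i α_i r_i = 4·12·10 + 4·11·6 + 4·9·7 + 4·1·11 + 10·5·9 = 1490 ≡ 8.
  α_i^2 mod 13 = [1, 4, 3, 1, 12].
  S_2 = Σ v_i α_i^2 r_i = 4·1·10 + 4·4·6 + 4·3·7 + 4·1·11 + 10·12·9 = 1344 ≡ 5.
  S = (5, 8, 5) ≠ 0, so r is not a codeword (an error is present).
Step 3: locate the error. For a single error e at position i, S_ℓ = v_i·e·α_i^ℓ, so α_err = S_1/S_0.
  S_0^{−1} = 5^{−1} = 8 (mod 13), so α_err = 8·8 = 64 ≡ 12 = α_1. Error position i = 1.
  Consistency check: S_2/S_1 = 5·5 = 25 ≡ 12 = α_err ✓ (single-error assumption holds).
Step 4: error magnitude e = S_0/v_1 = S_0·∏_{j≠1}(α_1 − α_j) = 5·10 = 50 ≡ 11 (mod 13).
Step 5: correct position 1: c_1 = r_1 − e = 10 − 11 ≡ 12 (mod 13). Hence c = [12, 6, 7, 11, 9].
  Check: interpolating c through the α_i gives m(x) = 5 + 6·x (degree < 2) with m(α_i) = c_i for every i, so c is indeed a codeword.


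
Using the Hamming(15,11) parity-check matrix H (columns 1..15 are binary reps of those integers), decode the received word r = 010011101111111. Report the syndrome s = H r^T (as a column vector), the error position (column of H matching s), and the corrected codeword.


s = (1, 1, 1, 0)^T, error position = 14, corrected codeword c = 010011101111101

Compute s = H r^T mod 2 one row at a time:
  s_1 = 0 + 1 + 1 + 1 + 1 + 1 + 1 + 1 = 7 ≡ 1 (mod 2).
  s_2 = 0 + 1 + 1 + 1 + 1 + 1 + 1 + 1 = 7 ≡ 1 (mod 2).
  s_3 = 1 + 0 + 1 + 1 + 1 + 1 + 1 + 1 = 7 ≡ 1 (mod 2).
  s_4 = 0 + 0 + 1 + 1 + 1 + 1 + 1 + 1 = 6 ≡ 0 (mod 2).
s = (1, 1, 1, 0)^T — this equals column 14 of H (binary 1110), so error is at position 14.
Correct: flip bit 14 of r = 010011101111111 to get c = 010011101111101.


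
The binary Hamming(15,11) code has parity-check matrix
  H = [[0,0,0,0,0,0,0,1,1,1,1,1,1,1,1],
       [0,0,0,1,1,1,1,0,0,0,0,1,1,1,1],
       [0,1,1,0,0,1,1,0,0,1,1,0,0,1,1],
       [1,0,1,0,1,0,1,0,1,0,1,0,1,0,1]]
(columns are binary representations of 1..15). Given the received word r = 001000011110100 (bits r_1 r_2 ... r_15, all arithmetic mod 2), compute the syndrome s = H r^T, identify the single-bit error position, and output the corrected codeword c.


s = (1, 1, 1, 0)^T, error position = 14, corrected codeword c = 001000011110110

Compute s = H r^T mod 2 one row at a time:
  s_1 = 1 + 1 + 1 + 1 + 0 + 1 + 0 + 0 = 5 ≡ 1 (mod 2).
  s_2 = 0 + 0 + 0 + 0 + 0 + 1 + 0 + 0 = 1 ≡ 1 (mod 2).
  s_3 = 0 + 1 + 0 + 0 + 1 + 1 + 0 + 0 = 3 ≡ 1 (mod 2).
  s_4 = 0 + 1 + 0 + 0 + 1 + 1 + 1 + 0 = 4 ≡ 0 (mod 2).
s = (1, 1, 1, 0)^T — this equals column 14 of H (binary 1110), so error is at position 14.
Correct: flip bit 14 of r = 001000011110100 to get c = 001000011110110.


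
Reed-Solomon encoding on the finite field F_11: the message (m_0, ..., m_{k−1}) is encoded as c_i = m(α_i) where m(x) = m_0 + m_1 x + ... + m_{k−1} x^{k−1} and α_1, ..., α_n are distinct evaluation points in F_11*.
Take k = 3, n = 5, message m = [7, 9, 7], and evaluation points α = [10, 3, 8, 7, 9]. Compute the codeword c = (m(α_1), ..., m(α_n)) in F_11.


c = [5, 9, 10, 6, 6]

Message polynomial: m(x) = 7 + 9·x + 7·x^2 (mod 11).
For each evaluation point α_i, compute m(α_i) mod 11:
  α_1 = 10: Horner steps 7 → 2 → 5, so m(10) = 5.
  α_2 = 3: Horner steps 7 → 8 → 9, so m(3) = 9.
  α_3 = 8: Horner steps 7 → 10 → 10, so m(8) = 10.
  α_4 = 7: Horner steps 7 → 3 → 6, so m(7) = 6.
  α_5 = 9: Horner steps 7 → 6 → 6, so m(9) = 6.
Codeword c = [5, 9, 10, 6, 6] ∈ F_11^5.


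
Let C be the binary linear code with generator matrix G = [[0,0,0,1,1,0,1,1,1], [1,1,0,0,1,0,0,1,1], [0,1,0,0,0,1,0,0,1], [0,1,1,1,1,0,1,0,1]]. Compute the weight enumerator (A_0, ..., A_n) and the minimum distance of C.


Weight distribution: A_0 = 1, A_3 = 2, A_4 = 4, A_5 = 6, A_6 = 2, A_8 = 1. Minimum distance d = 3.

Enumerate all 2^4 = 16 messages m ∈ F_2^4.
For each, compute codeword c = mG in F_2^9, then tally its weight.
  m = 0000 → c = 000000000, weight = 0.
  m = 1000 → c = 000110111, weight = 5.
  m = 0100 → c = 110010011, weight = 5.
  m = 1100 → c = 110100100, weight = 4.
  m = 0010 → c = 010001001, weight = 3.
  m = 1010 → c = 010111110, weight = 6.
  m = 0110 → c = 100011010, weight = 4.
  m = 1110 → c = 100101101, weight = 5.
  m = 0001 → c = 011110101, weight = 6.
  m = 1001 → c = 011000010, weight = 3.
  m = 0101 → c = 101100110, weight = 5.
  m = 1101 → c = 101010001, weight = 4.
  m = 0011 → c = 001111100, weight = 5.
  m = 1011 → c = 001001011, weight = 4.
  m = 0111 → c = 111101111, weight = 8.
  m = 1111 → c = 111011000, weight = 5.
Tally weights:
  weight 0: 1 codewords.
  weight 3: 2 codewords.
  weight 4: 4 codewords.
  weight 5: 6 codewords.
  weight 6: 2 codewords.
  weight 8: 1 codewords.
Minimum distance d = smallest w > 0 with A_w > 0 = 3.
Sanity: Σ A_w = 16 = 2^4 = 16 ✓.


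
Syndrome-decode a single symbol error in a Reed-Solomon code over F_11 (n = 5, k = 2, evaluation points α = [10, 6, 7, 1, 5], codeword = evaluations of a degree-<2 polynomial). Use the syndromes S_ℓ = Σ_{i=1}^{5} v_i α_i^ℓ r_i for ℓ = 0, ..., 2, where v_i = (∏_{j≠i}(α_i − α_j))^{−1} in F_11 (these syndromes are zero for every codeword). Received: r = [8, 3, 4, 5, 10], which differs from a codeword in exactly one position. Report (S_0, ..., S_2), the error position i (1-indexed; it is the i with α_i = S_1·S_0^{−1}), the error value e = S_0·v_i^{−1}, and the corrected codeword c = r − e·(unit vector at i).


S = (1, 7, 5), error at position 3, error magnitude e = 8, c = [8, 3, 7, 5, 10].

Step 1: column multipliers v_i = (∏_{j≠i}(α_i − α_j))^{−1} mod 11.
  i = 1 (α = 10): (10−6)(10−7)(10−1)(10−5) = 4·3·9·5 = 540 ≡ 1, so v_1 = 1^{−1} = 1 (mod 11).
  i = 2 (α = 6): (6−10)(6−7)(6−1)(6−5) = (−4)·(−1)·5·1 = 20 ≡ 9, so v_2 = 9^{−1} = 5 (mod 11).
  i = 3 (α = 7): (7−10)(7−6)(7−1)(7−5) = (−3)·1·6·2 = −36 ≡ 8, so v_3 = 8^{−1} = 7 (mod 11).
  i = 4 (α = 1): (1−10)(1−6)(1−7)(1−5) = (−9)·(−5)·(−6)·(−4) = 1080 ≡ 2, so v_4 = 2^{−1} = 6 (mod 11).
  i = 5 (α = 5): (5−10)(5−6)(5−7)(5−1) = (−5)·(−1)·(−2)·4 = −40 ≡ 4, so v_5 = 4^{−1} = 3 (mod 11).
  v = [1, 5, 7, 6, 3].
Step 2: syndromes of r = [8, 3, 4, 5, 10] (all sums mod 11).
  S_0 = Σ v_i r_i = 1·8 + 5·3 + 7·4 + 6·5 + 3·10 = 111 ≡ 1.
  S_1 = Σ v_i α_i r_i = 1·10·8 + 5·6·3 + 7·7·4 + 6·1·5 + 3·5·10 = 546 ≡ 7.
  α_i^2 mod 11 = [1, 3, 5, 1, 3].
  S_2 = Σ v_i α_i^2 r_i = 1·1·8 + 5·3·3 + 7·5·4 + 6·1·5 + 3·3·10 = 313 ≡ 5.
  S = (1, 7, 5) ≠ 0, so r is not a codeword (an error is present).
Step 3: locate the error. For a single error e at position i, S_ℓ = v_i·e·α_i^ℓ, so α_err = S_1/S_0.
  S_0^{−1} = 1^{−1} = 1 (mod 11), so α_err = 7·1 = 7 ≡ 7 = α_3. Error position i = 3.
  Consistency check: S_2/S_1 = 5·8 = 40 ≡ 7 = α_err ✓ (single-error assumption holds).
Step 4: error magnitude e = S_0/v_3 = S_0·∏_{j≠3}(α_3 − α_j) = 1·8 = 8 ≡ 8 (mod 11).
Step 5: correct position 3: c_3 = r_3 − e = 4 − 8 ≡ 7 (mod 11). Hence c = [8, 3, 7, 5, 10].
  Check: interpolating c through the α_i gives m(x) = 1 + 4·x (degree < 2) with m(α_i) = c_i for every i, so c is indeed a codeword.


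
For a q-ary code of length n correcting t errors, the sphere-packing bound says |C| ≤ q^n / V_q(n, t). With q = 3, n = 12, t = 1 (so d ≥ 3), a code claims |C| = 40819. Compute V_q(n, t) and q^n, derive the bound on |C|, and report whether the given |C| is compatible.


V_q(n, t) = 25, q^n = 531441, Hamming bound = 21257, |C| = 40819 > bound (violated).

Step 1: Compute V_q(n, t) = Σ_{j=0}^1 C(n, j) (q−1)^j.
  j = 0: C(12,0)·(2)^0 = 1·1 = 1.
  j = 1: C(12,1)·(2)^1 = 12·2 = 24.
  V_q(n, t) = 1 + 24 = 25.
Step 2: q^n = 3^12 = 531441.
Step 3: Hamming bound ⌊q^n / V_q(n,t)⌋ = ⌊531441/25⌋ = 21257.
Step 4: Compare |C| = 40819 to 21257: violated.
The claimed |C| lies above the Hamming bound, so no 3-ary code of length 12 with d ≥ 3 can have 40819 codewords.
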